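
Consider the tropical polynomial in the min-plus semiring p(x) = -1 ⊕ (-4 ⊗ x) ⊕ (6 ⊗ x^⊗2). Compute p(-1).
p(-1) = -5

A tropical monomial a ⊗ x^⊗i evaluates to a + i · x. Evaluating each term at x = -1:
  Term 0 contributes -1 + 0 · -1 = -1
  Term 1 contributes -4 + 1 · -1 = -5
  Term 2 contributes 6 + 2 · -1 = 4
p(-1) = ⊕ of these = min[-1, -5, 4] = -5.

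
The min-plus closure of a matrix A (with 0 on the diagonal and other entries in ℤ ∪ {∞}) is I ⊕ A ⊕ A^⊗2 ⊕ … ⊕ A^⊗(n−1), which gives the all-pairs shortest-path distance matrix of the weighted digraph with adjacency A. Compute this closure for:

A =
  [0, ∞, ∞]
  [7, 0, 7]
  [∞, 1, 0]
Closure =
  [0, ∞, ∞]
  [7, 0, 7]
  [8, 1, 0]

This is the Floyd-Warshall all-pairs shortest-path computation. For each intermediate vertex k = 0, 1, …, 2, update dist[i][j] ← min(dist[i][j], dist[i][k] + dist[k][j]). The final matrix gives, for each (i, j), the minimum total weight of any directed path from i to j (possibly empty when i = j).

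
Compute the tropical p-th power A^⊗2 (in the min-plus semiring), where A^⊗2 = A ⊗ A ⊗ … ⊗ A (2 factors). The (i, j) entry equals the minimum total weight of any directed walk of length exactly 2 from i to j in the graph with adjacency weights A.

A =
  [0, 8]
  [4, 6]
A^⊗2 =
  [0, 8]
  [4, 12]

Each entry (A^⊗2)_ij equals the minimum over all length-2 walks i = v_0 → v_1 → … → v_2 = j of Σ_t A[v_t][v_{t+1}]. For example, for (i, j) = (0, 1) we minimise over 2 possible intermediate vertex sequences; the minimum is 8, attained along the walk 0 → 0 → 1.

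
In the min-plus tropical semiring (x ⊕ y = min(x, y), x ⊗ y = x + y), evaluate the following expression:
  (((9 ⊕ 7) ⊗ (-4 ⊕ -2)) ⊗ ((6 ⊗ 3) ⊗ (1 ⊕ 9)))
(((9 ⊕ 7) ⊗ (-4 ⊕ -2)) ⊗ ((6 ⊗ 3) ⊗ (1 ⊕ 9))) = 13

Expand innermost to outermost. Recall ⊕ takes the minimum of its arguments and ⊗ takes their sum. Working out the expression (((9 ⊕ 7) ⊗ (-4 ⊕ -2)) ⊗ ((6 ⊗ 3) ⊗ (1 ⊕ 9))) gives 13.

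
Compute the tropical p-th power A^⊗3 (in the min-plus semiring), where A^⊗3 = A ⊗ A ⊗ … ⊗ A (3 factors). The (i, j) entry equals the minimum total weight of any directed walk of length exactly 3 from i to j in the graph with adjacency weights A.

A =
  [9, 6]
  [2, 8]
A^⊗3 =
  [16, 14]
  [10, 16]

Each entry (A^⊗3)_ij equals the minimum over all length-3 walks i = v_0 → v_1 → … → v_3 = j of Σ_t A[v_t][v_{t+1}]. For example, for (i, j) = (0, 1) we minimise over 4 possible intermediate vertex sequences; the minimum is 14, attained along the walk 0 → 1 → 0 → 1.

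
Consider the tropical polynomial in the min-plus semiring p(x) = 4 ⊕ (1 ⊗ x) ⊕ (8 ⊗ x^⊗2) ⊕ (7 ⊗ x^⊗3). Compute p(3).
p(3) = 4

A tropical monomial a ⊗ x^⊗i evaluates to a + i · x. Evaluating each term at x = 3:
  Term 0 contributes 4 + 0 · 3 = 4
  Term 1 contributes 1 + 1 · 3 = 4
  Term 2 contributes 8 + 2 · 3 = 14
  Term 3 contributes 7 + 3 · 3 = 16
p(3) = ⊕ of these = min[4, 4, 14, 16] = 4.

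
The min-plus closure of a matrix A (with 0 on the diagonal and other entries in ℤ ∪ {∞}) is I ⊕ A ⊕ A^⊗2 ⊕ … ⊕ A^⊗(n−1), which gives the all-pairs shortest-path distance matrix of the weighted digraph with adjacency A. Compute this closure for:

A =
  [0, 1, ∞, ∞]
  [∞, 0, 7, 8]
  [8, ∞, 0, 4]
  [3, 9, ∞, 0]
Closure =
  [0, 1, 8, 9]
  [11, 0, 7, 8]
  [7, 8, 0, 4]
  [3, 4, 11, 0]

This is the Floyd-Warshall all-pairs shortest-path computation. For each intermediate vertex k = 0, 1, …, 3, update dist[i][j] ← min(dist[i][j], dist[i][k] + dist[k][j]). The final matrix gives, for each (i, j), the minimum total weight of any directed path from i to j (possibly empty when i = j).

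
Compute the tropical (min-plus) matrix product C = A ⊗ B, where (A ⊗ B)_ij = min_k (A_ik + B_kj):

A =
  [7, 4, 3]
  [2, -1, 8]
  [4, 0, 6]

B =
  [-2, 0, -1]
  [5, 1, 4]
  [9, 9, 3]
A ⊗ B =
  [5, 5, 6]
  [0, 0, 1]
  [2, 1, 3]

Apply the min-plus product entry-by-entry:
  C[0][0] = min over k of (A[0][0] + B[0][0] = 7 + -2 = 5, A[0][1] + B[1][0] = 4 + 5 = 9, A[0][2] + B[2][0] = 3 + 9 = 12) = 5 (attained at k = 0)
  C[0][1] = min over k of (A[0][0] + B[0][1] = 7 + 0 = 7, A[0][1] + B[1][1] = 4 + 1 = 5, A[0][2] + B[2][1] = 3 + 9 = 12) = 5 (attained at k = 1)
  C[0][2] = min over k of (A[0][0] + B[0][2] = 7 + -1 = 6, A[0][1] + B[1][2] = 4 + 4 = 8, A[0][2] + B[2][2] = 3 + 3 = 6) = 6 (attained at k = 0)
  C[1][0] = min over k of (A[1][0] + B[0][0] = 2 + -2 = 0, A[1][1] + B[1][0] = -1 + 5 = 4, A[1][2] + B[2][0] = 8 + 9 = 17) = 0 (attained at k = 0)
  C[1][1] = min over k of (A[1][0] + B[0][1] = 2 + 0 = 2, A[1][1] + B[1][1] = -1 + 1 = 0, A[1][2] + B[2][1] = 8 + 9 = 17) = 0 (attained at k = 1)
  C[1][2] = min over k of (A[1][0] + B[0][2] = 2 + -1 = 1, A[1][1] + B[1][2] = -1 + 4 = 3, A[1][2] + B[2][2] = 8 + 3 = 11) = 1 (attained at k = 0)
  C[2][0] = min over k of (A[2][0] + B[0][0] = 4 + -2 = 2, A[2][1] + B[1][0] = 0 + 5 = 5, A[2][2] + B[2][0] = 6 + 9 = 15) = 2 (attained at k = 0)
  C[2][1] = min over k of (A[2][0] + B[0][1] = 4 + 0 = 4, A[2][1] + B[1][1] = 0 + 1 = 1, A[2][2] + B[2][1] = 6 + 9 = 15) = 1 (attained at k = 1)
  C[2][2] = min over k of (A[2][0] + B[0][2] = 4 + -1 = 3, A[2][1] + B[1][2] = 0 + 4 = 4, A[2][2] + B[2][2] = 6 + 3 = 9) = 3 (attained at k = 0)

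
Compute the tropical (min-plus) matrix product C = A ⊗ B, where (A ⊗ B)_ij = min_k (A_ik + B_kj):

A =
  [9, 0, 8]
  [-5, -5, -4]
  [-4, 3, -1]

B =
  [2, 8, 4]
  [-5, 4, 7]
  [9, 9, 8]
A ⊗ B =
  [-5, 4, 7]
  [-10, -1, -1]
  [-2, 4, 0]

Apply the min-plus product entry-by-entry:
  C[0][0] = min over k of (A[0][0] + B[0][0] = 9 + 2 = 11, A[0][1] + B[1][0] = 0 + -5 = -5, A[0][2] + B[2][0] = 8 + 9 = 17) = -5 (attained at k = 1)
  C[0][1] = min over k of (A[0][0] + B[0][1] = 9 + 8 = 17, A[0][1] + B[1][1] = 0 + 4 = 4, A[0][2] + B[2][1] = 8 + 9 = 17) = 4 (attained at k = 1)
  C[0][2] = min over k of (A[0][0] + B[0][2] = 9 + 4 = 13, A[0][1] + B[1][2] = 0 + 7 = 7, A[0][2] + B[2][2] = 8 + 8 = 16) = 7 (attained at k = 1)
  C[1][0] = min over k of (A[1][0] + B[0][0] = -5 + 2 = -3, A[1][1] + B[1][0] = -5 + -5 = -10, A[1][2] + B[2][0] = -4 + 9 = 5) = -10 (attained at k = 1)
  C[1][1] = min over k of (A[1][0] + B[0][1] = -5 + 8 = 3, A[1][1] + B[1][1] = -5 + 4 = -1, A[1][2] + B[2][1] = -4 + 9 = 5) = -1 (attained at k = 1)
  C[1][2] = min over k of (A[1][0] + B[0][2] = -5 + 4 = -1, A[1][1] + B[1][2] = -5 + 7 = 2, A[1][2] + B[2][2] = -4 + 8 = 4) = -1 (attained at k = 0)
  C[2][0] = min over k of (A[2][0] + B[0][0] = -4 + 2 = -2, A[2][1] + B[1][0] = 3 + -5 = -2, A[2][2] + B[2][0] = -1 + 9 = 8) = -2 (attained at k = 0)
  C[2][1] = min over k of (A[2][0] + B[0][1] = -4 + 8 = 4, A[2][1] + B[1][1] = 3 + 4 = 7, A[2][2] + B[2][1] = -1 + 9 = 8) = 4 (attained at k = 0)
  C[2][2] = min over k of (A[2][0] + B[0][2] = -4 + 4 = 0, A[2][1] + B[1][2] = 3 + 7 = 10, A[2][2] + B[2][2] = -1 + 8 = 7) = 0 (attained at k = 0)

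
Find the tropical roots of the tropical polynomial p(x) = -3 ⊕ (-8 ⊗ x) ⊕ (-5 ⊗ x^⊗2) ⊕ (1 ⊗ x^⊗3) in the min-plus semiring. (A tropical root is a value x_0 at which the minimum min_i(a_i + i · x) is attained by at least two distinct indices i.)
Roots: {-6, -3, 5}

Each tropical root is a break point of the lower envelope of the lines y = a_i + i · x (there are 4 lines, with slopes 0, 1, ..., 3). Only the lines that attain the minimum somewhere contribute to roots; other lines are dominated. Here the surviving (envelope) indices are i = 3, i = 2, i = 1, i = 0.
Intersections between consecutive envelope lines give the roots: for adjacent envelope indices i < j the intersection is x = (a_i − a_j) / (j − i). Reading off the sorted break points: {-6, -3, 5}.
Verification: at each break x_0, at least two indices attain the minimum of min_i(a_i + i · x_0).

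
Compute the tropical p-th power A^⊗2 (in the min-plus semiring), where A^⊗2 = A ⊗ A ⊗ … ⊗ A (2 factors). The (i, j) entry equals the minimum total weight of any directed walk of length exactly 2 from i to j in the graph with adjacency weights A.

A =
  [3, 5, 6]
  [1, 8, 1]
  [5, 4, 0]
A^⊗2 =
  [6, 8, 6]
  [4, 5, 1]
  [5, 4, 0]

Each entry (A^⊗2)_ij equals the minimum over all length-2 walks i = v_0 → v_1 → … → v_2 = j of Σ_t A[v_t][v_{t+1}]. For example, for (i, j) = (0, 2) we minimise over 3 possible intermediate vertex sequences; the minimum is 6, attained along the walk 0 → 1 → 2.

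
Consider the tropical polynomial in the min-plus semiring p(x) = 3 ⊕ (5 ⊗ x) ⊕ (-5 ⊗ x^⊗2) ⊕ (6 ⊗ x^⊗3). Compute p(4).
p(4) = 3

A tropical monomial a ⊗ x^⊗i evaluates to a + i · x. Evaluating each term at x = 4:
  Term 0 contributes 3 + 0 · 4 = 3
  Term 1 contributes 5 + 1 · 4 = 9
  Term 2 contributes -5 + 2 · 4 = 3
  Term 3 contributes 6 + 3 · 4 = 18
p(4) = ⊕ of these = min[3, 9, 3, 18] = 3.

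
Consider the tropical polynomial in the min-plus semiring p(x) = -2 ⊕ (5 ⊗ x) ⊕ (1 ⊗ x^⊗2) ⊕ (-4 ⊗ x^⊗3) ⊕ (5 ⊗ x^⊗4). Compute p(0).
p(0) = -4

A tropical monomial a ⊗ x^⊗i evaluates to a + i · x. Evaluating each term at x = 0:
  Term 0 contributes -2 + 0 · 0 = -2
  Term 1 contributes 5 + 1 · 0 = 5
  Term 2 contributes 1 + 2 · 0 = 1
  Term 3 contributes -4 + 3 · 0 = -4
  Term 4 contributes 5 + 4 · 0 = 5
p(0) = ⊕ of these = min[-2, 5, 1, -4, 5] = -4.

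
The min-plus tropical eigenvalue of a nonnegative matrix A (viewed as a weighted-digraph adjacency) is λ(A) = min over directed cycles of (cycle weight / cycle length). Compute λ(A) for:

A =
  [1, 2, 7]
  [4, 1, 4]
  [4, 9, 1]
λ(A) = 1

Enumerate directed cycles and compute their means (weight / length). Sample:
  cycle 0 → 0: weight = 1, length = 1, mean = 1/1 ≈ 1.000
  cycle 1 → 1: weight = 1, length = 1, mean = 1/1 ≈ 1.000
  cycle 2 → 2: weight = 1, length = 1, mean = 1/1 ≈ 1.000
  cycle 0 → 1 → 0: weight = 6, length = 2, mean = 6/2 ≈ 3.000
  cycle 0 → 2 → 0: weight = 11, length = 2, mean = 11/2 ≈ 5.500
  cycle 1 → 0 → 1: weight = 6, length = 2, mean = 6/2 ≈ 3.000
Minimum mean = 1.000, attained e.g. along the cycle 0 → 0 with weight 1 and length 1. So λ(A) = 1/1 = 1.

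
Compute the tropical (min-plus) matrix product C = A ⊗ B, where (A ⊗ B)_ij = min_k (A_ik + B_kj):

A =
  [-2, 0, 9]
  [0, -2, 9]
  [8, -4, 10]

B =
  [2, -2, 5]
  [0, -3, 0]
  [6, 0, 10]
A ⊗ B =
  [0, -4, 0]
  [-2, -5, -2]
  [-4, -7, -4]

Apply the min-plus product entry-by-entry:
  C[0][0] = min over k of (A[0][0] + B[0][0] = -2 + 2 = 0, A[0][1] + B[1][0] = 0 + 0 = 0, A[0][2] + B[2][0] = 9 + 6 = 15) = 0 (attained at k = 0)
  C[0][1] = min over k of (A[0][0] + B[0][1] = -2 + -2 = -4, A[0][1] + B[1][1] = 0 + -3 = -3, A[0][2] + B[2][1] = 9 + 0 = 9) = -4 (attained at k = 0)
  C[0][2] = min over k of (A[0][0] + B[0][2] = -2 + 5 = 3, A[0][1] + B[1][2] = 0 + 0 = 0, A[0][2] + B[2][2] = 9 + 10 = 19) = 0 (attained at k = 1)
  C[1][0] = min over k of (A[1][0] + B[0][0] = 0 + 2 = 2, A[1][1] + B[1][0] = -2 + 0 = -2, A[1][2] + B[2][0] = 9 + 6 = 15) = -2 (attained at k = 1)
  C[1][1] = min over k of (A[1][0] + B[0][1] = 0 + -2 = -2, A[1][1] + B[1][1] = -2 + -3 = -5, A[1][2] + B[2][1] = 9 + 0 = 9) = -5 (attained at k = 1)
  C[1][2] = min over k of (A[1][0] + B[0][2] = 0 + 5 = 5, A[1][1] + B[1][2] = -2 + 0 = -2, A[1][2] + B[2][2] = 9 + 10 = 19) = -2 (attained at k = 1)
  C[2][0] = min over k of (A[2][0] + B[0][0] = 8 + 2 = 10, A[2][1] + B[1][0] = -4 + 0 = -4, A[2][2] + B[2][0] = 10 + 6 = 16) = -4 (attained at k = 1)
  C[2][1] = min over k of (A[2][0] + B[0][1] = 8 + -2 = 6, A[2][1] + B[1][1] = -4 + -3 = -7, A[2][2] + B[2][1] = 10 + 0 = 10) = -7 (attained at k = 1)
  C[2][2] = min over k of (A[2][0] + B[0][2] = 8 + 5 = 13, A[2][1] + B[1][2] = -4 + 0 = -4, A[2][2] + B[2][2] = 10 + 10 = 20) = -4 (attained at k = 1)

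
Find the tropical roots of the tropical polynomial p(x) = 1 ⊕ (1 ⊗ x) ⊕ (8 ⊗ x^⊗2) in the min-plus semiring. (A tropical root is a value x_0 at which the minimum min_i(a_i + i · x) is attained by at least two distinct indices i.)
Roots: {-7, 0}

Each tropical root is a break point of the lower envelope of the lines y = a_i + i · x (there are 3 lines, with slopes 0, 1, ..., 2). Only the lines that attain the minimum somewhere contribute to roots; other lines are dominated. Here the surviving (envelope) indices are i = 2, i = 1, i = 0.
Intersections between consecutive envelope lines give the roots: for adjacent envelope indices i < j the intersection is x = (a_i − a_j) / (j − i). Reading off the sorted break points: {-7, 0}.
Verification: at each break x_0, at least two indices attain the minimum of min_i(a_i + i · x_0).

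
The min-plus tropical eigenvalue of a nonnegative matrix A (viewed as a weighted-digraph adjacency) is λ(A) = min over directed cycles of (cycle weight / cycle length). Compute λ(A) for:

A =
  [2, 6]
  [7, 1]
λ(A) = 1

Enumerate directed cycles and compute their means (weight / length). Sample:
  cycle 0 → 0: weight = 2, length = 1, mean = 2/1 ≈ 2.000
  cycle 1 → 1: weight = 1, length = 1, mean = 1/1 ≈ 1.000
  cycle 0 → 1 → 0: weight = 13, length = 2, mean = 13/2 ≈ 6.500
  cycle 1 → 0 → 1: weight = 13, length = 2, mean = 13/2 ≈ 6.500
Minimum mean = 1.000, attained e.g. along the cycle 1 → 1 with weight 1 and length 1. So λ(A) = 1/1 = 1.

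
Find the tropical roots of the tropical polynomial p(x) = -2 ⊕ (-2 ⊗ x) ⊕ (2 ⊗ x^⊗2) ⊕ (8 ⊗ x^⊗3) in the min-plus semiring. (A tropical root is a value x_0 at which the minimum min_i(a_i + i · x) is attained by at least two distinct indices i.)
Roots: {-6, -4, 0}

Each tropical root is a break point of the lower envelope of the lines y = a_i + i · x (there are 4 lines, with slopes 0, 1, ..., 3). Only the lines that attain the minimum somewhere contribute to roots; other lines are dominated. Here the surviving (envelope) indices are i = 3, i = 2, i = 1, i = 0.
Intersections between consecutive envelope lines give the roots: for adjacent envelope indices i < j the intersection is x = (a_i − a_j) / (j − i). Reading off the sorted break points: {-6, -4, 0}.
Verification: at each break x_0, at least two indices attain the minimum of min_i(a_i + i · x_0).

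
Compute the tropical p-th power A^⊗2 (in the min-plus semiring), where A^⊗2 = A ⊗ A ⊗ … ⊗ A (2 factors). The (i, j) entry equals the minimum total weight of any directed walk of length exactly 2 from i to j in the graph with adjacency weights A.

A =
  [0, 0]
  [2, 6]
A^⊗2 =
  [0, 0]
  [2, 2]

Each entry (A^⊗2)_ij equals the minimum over all length-2 walks i = v_0 → v_1 → … → v_2 = j of Σ_t A[v_t][v_{t+1}]. For example, for (i, j) = (0, 1) we minimise over 2 possible intermediate vertex sequences; the minimum is 0, attained along the walk 0 → 0 → 1.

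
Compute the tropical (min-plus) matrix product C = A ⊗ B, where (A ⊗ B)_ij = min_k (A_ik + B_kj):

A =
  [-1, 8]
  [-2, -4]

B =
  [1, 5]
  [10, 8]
A ⊗ B =
  [0, 4]
  [-1, 3]

Apply the min-plus product entry-by-entry:
  C[0][0] = min over k of (A[0][0] + B[0][0] = -1 + 1 = 0, A[0][1] + B[1][0] = 8 + 10 = 18) = 0 (attained at k = 0)
  C[0][1] = min over k of (A[0][0] + B[0][1] = -1 + 5 = 4, A[0][1] + B[1][1] = 8 + 8 = 16) = 4 (attained at k = 0)
  C[1][0] = min over k of (A[1][0] + B[0][0] = -2 + 1 = -1, A[1][1] + B[1][0] = -4 + 10 = 6) = -1 (attained at k = 0)
  C[1][1] = min over k of (A[1][0] + B[0][1] = -2 + 5 = 3, A[1][1] + B[1][1] = -4 + 8 = 4) = 3 (attained at k = 0)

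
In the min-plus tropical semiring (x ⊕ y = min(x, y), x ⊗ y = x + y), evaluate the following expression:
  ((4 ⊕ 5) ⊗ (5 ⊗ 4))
((4 ⊕ 5) ⊗ (5 ⊗ 4)) = 13

Expand innermost to outermost. Recall ⊕ takes the minimum of its arguments and ⊗ takes their sum. Working out the expression ((4 ⊕ 5) ⊗ (5 ⊗ 4)) gives 13.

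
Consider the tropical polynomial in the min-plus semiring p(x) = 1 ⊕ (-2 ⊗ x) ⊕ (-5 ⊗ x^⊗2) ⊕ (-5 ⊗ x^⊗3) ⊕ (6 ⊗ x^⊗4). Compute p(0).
p(0) = -5

A tropical monomial a ⊗ x^⊗i evaluates to a + i · x. Evaluating each term at x = 0:
  Term 0 contributes 1 + 0 · 0 = 1
  Term 1 contributes -2 + 1 · 0 = -2
  Term 2 contributes -5 + 2 · 0 = -5
  Term 3 contributes -5 + 3 · 0 = -5
  Term 4 contributes 6 + 4 · 0 = 6
p(0) = ⊕ of these = min[1, -2, -5, -5, 6] = -5.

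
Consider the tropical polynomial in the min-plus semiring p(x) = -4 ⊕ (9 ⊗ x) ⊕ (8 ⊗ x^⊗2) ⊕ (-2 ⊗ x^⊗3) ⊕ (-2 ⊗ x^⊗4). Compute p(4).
p(4) = -4

A tropical monomial a ⊗ x^⊗i evaluates to a + i · x. Evaluating each term at x = 4:
  Term 0 contributes -4 + 0 · 4 = -4
  Term 1 contributes 9 + 1 · 4 = 13
  Term 2 contributes 8 + 2 · 4 = 16
  Term 3 contributes -2 + 3 · 4 = 10
  Term 4 contributes -2 + 4 · 4 = 14
p(4) = ⊕ of these = min[-4, 13, 16, 10, 14] = -4.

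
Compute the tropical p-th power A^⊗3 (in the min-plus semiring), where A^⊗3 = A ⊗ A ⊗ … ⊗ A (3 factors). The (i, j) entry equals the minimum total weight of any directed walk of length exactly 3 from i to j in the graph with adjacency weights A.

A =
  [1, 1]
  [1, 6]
A^⊗3 =
  [3, 3]
  [3, 3]

Each entry (A^⊗3)_ij equals the minimum over all length-3 walks i = v_0 → v_1 → … → v_3 = j of Σ_t A[v_t][v_{t+1}]. For example, for (i, j) = (0, 1) we minimise over 4 possible intermediate vertex sequences; the minimum is 3, attained along the walk 0 → 0 → 0 → 1.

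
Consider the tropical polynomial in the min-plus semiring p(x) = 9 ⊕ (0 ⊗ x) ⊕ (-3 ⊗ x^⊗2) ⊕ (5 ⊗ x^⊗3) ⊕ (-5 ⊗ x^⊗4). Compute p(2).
p(2) = 1

A tropical monomial a ⊗ x^⊗i evaluates to a + i · x. Evaluating each term at x = 2:
  Term 0 contributes 9 + 0 · 2 = 9
  Term 1 contributes 0 + 1 · 2 = 2
  Term 2 contributes -3 + 2 · 2 = 1
  Term 3 contributes 5 + 3 · 2 = 11
  Term 4 contributes -5 + 4 · 2 = 3
p(2) = ⊕ of these = min[9, 2, 1, 11, 3] = 1.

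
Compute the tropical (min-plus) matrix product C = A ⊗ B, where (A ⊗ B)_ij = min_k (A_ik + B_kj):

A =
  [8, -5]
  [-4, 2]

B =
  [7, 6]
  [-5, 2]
A ⊗ B =
  [-10, -3]
  [-3, 2]

Apply the min-plus product entry-by-entry:
  C[0][0] = min over k of (A[0][0] + B[0][0] = 8 + 7 = 15, A[0][1] + B[1][0] = -5 + -5 = -10) = -10 (attained at k = 1)
  C[0][1] = min over k of (A[0][0] + B[0][1] = 8 + 6 = 14, A[0][1] + B[1][1] = -5 + 2 = -3) = -3 (attained at k = 1)
  C[1][0] = min over k of (A[1][0] + B[0][0] = -4 + 7 = 3, A[1][1] + B[1][0] = 2 + -5 = -3) = -3 (attained at k = 1)
  C[1][1] = min over k of (A[1][0] + B[0][1] = -4 + 6 = 2, A[1][1] + B[1][1] = 2 + 2 = 4) = 2 (attained at k = 0)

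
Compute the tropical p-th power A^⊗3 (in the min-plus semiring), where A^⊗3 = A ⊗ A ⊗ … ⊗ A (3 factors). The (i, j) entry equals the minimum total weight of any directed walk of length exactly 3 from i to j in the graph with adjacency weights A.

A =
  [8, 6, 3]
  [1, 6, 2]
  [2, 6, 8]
A^⊗3 =
  [10, 11, 8]
  [6, 10, 7]
  [7, 11, 10]

Each entry (A^⊗3)_ij equals the minimum over all length-3 walks i = v_0 → v_1 → … → v_3 = j of Σ_t A[v_t][v_{t+1}]. For example, for (i, j) = (0, 2) we minimise over 9 possible intermediate vertex sequences; the minimum is 8, attained along the walk 0 → 2 → 0 → 2.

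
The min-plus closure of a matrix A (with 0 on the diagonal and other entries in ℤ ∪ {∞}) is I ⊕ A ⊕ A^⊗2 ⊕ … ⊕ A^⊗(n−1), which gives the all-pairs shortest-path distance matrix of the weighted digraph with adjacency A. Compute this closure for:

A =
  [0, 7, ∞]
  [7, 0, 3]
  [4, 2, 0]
Closure =
  [0, 7, 10]
  [7, 0, 3]
  [4, 2, 0]

This is the Floyd-Warshall all-pairs shortest-path computation. For each intermediate vertex k = 0, 1, …, 2, update dist[i][j] ← min(dist[i][j], dist[i][k] + dist[k][j]). The final matrix gives, for each (i, j), the minimum total weight of any directed path from i to j (possibly empty when i = j).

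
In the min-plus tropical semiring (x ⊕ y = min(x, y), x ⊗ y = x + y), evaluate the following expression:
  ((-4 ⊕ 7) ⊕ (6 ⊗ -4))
((-4 ⊕ 7) ⊕ (6 ⊗ -4)) = -4

Expand innermost to outermost. Recall ⊕ takes the minimum of its arguments and ⊗ takes their sum. Working out the expression ((-4 ⊕ 7) ⊕ (6 ⊗ -4)) gives -4.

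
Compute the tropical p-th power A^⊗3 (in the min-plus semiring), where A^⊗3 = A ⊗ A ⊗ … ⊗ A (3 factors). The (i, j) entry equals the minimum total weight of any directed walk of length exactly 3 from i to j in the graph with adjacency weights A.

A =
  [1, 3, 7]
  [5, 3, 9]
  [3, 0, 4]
A^⊗3 =
  [3, 5, 9]
  [7, 9, 13]
  [5, 6, 11]

Each entry (A^⊗3)_ij equals the minimum over all length-3 walks i = v_0 → v_1 → … → v_3 = j of Σ_t A[v_t][v_{t+1}]. For example, for (i, j) = (0, 2) we minimise over 9 possible intermediate vertex sequences; the minimum is 9, attained along the walk 0 → 0 → 0 → 2.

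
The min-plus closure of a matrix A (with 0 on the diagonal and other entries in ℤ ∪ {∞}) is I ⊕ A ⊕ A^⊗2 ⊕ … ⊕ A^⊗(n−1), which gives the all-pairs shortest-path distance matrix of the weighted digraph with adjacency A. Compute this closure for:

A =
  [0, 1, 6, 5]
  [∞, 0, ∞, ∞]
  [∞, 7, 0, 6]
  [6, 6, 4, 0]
Closure =
  [0, 1, 6, 5]
  [∞, 0, ∞, ∞]
  [12, 7, 0, 6]
  [6, 6, 4, 0]

This is the Floyd-Warshall all-pairs shortest-path computation. For each intermediate vertex k = 0, 1, …, 3, update dist[i][j] ← min(dist[i][j], dist[i][k] + dist[k][j]). The final matrix gives, for each (i, j), the minimum total weight of any directed path from i to j (possibly empty when i = j).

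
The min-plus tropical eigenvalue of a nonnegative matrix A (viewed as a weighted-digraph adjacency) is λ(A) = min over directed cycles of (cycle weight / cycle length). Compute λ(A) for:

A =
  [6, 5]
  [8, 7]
λ(A) = 6

Enumerate directed cycles and compute their means (weight / length). Sample:
  cycle 0 → 0: weight = 6, length = 1, mean = 6/1 ≈ 6.000
  cycle 1 → 1: weight = 7, length = 1, mean = 7/1 ≈ 7.000
  cycle 0 → 1 → 0: weight = 13, length = 2, mean = 13/2 ≈ 6.500
  cycle 1 → 0 → 1: weight = 13, length = 2, mean = 13/2 ≈ 6.500
Minimum mean = 6.000, attained e.g. along the cycle 0 → 0 with weight 6 and length 1. So λ(A) = 6/1 = 6.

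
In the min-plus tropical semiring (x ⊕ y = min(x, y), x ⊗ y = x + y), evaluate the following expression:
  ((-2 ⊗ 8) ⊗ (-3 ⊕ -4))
((-2 ⊗ 8) ⊗ (-3 ⊕ -4)) = 2

Expand innermost to outermost. Recall ⊕ takes the minimum of its arguments and ⊗ takes their sum. Working out the expression ((-2 ⊗ 8) ⊗ (-3 ⊕ -4)) gives 2.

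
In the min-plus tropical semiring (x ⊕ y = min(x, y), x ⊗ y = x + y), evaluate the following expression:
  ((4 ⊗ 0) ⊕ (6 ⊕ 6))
((4 ⊗ 0) ⊕ (6 ⊕ 6)) = 4

Expand innermost to outermost. Recall ⊕ takes the minimum of its arguments and ⊗ takes their sum. Working out the expression ((4 ⊗ 0) ⊕ (6 ⊕ 6)) gives 4.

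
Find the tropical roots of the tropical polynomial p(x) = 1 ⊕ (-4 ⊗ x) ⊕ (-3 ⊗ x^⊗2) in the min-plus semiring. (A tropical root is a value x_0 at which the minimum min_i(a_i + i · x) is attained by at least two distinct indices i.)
Roots: {-1, 5}

Each tropical root is a break point of the lower envelope of the lines y = a_i + i · x (there are 3 lines, with slopes 0, 1, ..., 2). Only the lines that attain the minimum somewhere contribute to roots; other lines are dominated. Here the surviving (envelope) indices are i = 2, i = 1, i = 0.
Intersections between consecutive envelope lines give the roots: for adjacent envelope indices i < j the intersection is x = (a_i − a_j) / (j − i). Reading off the sorted break points: {-1, 5}.
Verification: at each break x_0, at least two indices attain the minimum of min_i(a_i + i · x_0).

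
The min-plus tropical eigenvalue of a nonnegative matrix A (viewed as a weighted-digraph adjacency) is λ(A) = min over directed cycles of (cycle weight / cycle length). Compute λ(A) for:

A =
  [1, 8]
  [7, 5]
λ(A) = 1

Enumerate directed cycles and compute their means (weight / length). Sample:
  cycle 0 → 0: weight = 1, length = 1, mean = 1/1 ≈ 1.000
  cycle 1 → 1: weight = 5, length = 1, mean = 5/1 ≈ 5.000
  cycle 0 → 1 → 0: weight = 15, length = 2, mean = 15/2 ≈ 7.500
  cycle 1 → 0 → 1: weight = 15, length = 2, mean = 15/2 ≈ 7.500
Minimum mean = 1.000, attained e.g. along the cycle 0 → 0 with weight 1 and length 1. So λ(A) = 1/1 = 1.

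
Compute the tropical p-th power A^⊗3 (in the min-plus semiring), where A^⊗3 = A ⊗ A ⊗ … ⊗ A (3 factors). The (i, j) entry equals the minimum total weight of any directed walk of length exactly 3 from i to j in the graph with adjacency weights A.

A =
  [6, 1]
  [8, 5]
A^⊗3 =
  [14, 10]
  [17, 14]

Each entry (A^⊗3)_ij equals the minimum over all length-3 walks i = v_0 → v_1 → … → v_3 = j of Σ_t A[v_t][v_{t+1}]. For example, for (i, j) = (0, 1) we minimise over 4 possible intermediate vertex sequences; the minimum is 10, attained along the walk 0 → 1 → 0 → 1.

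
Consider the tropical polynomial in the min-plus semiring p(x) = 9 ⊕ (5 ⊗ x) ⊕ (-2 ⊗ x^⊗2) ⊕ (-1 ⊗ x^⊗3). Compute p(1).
p(1) = 0

A tropical monomial a ⊗ x^⊗i evaluates to a + i · x. Evaluating each term at x = 1:
  Term 0 contributes 9 + 0 · 1 = 9
  Term 1 contributes 5 + 1 · 1 = 6
  Term 2 contributes -2 + 2 · 1 = 0
  Term 3 contributes -1 + 3 · 1 = 2
p(1) = ⊕ of these = min[9, 6, 0, 2] = 0.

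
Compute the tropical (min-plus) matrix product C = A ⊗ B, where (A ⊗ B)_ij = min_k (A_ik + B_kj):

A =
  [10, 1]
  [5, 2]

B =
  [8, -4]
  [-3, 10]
A ⊗ B =
  [-2, 6]
  [-1, 1]

Apply the min-plus product entry-by-entry:
  C[0][0] = min over k of (A[0][0] + B[0][0] = 10 + 8 = 18, A[0][1] + B[1][0] = 1 + -3 = -2) = -2 (attained at k = 1)
  C[0][1] = min over k of (A[0][0] + B[0][1] = 10 + -4 = 6, A[0][1] + B[1][1] = 1 + 10 = 11) = 6 (attained at k = 0)
  C[1][0] = min over k of (A[1][0] + B[0][0] = 5 + 8 = 13, A[1][1] + B[1][0] = 2 + -3 = -1) = -1 (attained at k = 1)
  C[1][1] = min over k of (A[1][0] + B[0][1] = 5 + -4 = 1, A[1][1] + B[1][1] = 2 + 10 = 12) = 1 (attained at k = 0)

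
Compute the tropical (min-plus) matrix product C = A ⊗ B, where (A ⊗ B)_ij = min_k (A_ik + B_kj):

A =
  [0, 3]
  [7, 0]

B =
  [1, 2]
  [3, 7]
A ⊗ B =
  [1, 2]
  [3, 7]

Apply the min-plus product entry-by-entry:
  C[0][0] = min over k of (A[0][0] + B[0][0] = 0 + 1 = 1, A[0][1] + B[1][0] = 3 + 3 = 6) = 1 (attained at k = 0)
  C[0][1] = min over k of (A[0][0] + B[0][1] = 0 + 2 = 2, A[0][1] + B[1][1] = 3 + 7 = 10) = 2 (attained at k = 0)
  C[1][0] = min over k of (A[1][0] + B[0][0] = 7 + 1 = 8, A[1][1] + B[1][0] = 0 + 3 = 3) = 3 (attained at k = 1)
  C[1][1] = min over k of (A[1][0] + B[0][1] = 7 + 2 = 9, A[1][1] + B[1][1] = 0 + 7 = 7) = 7 (attained at k = 1)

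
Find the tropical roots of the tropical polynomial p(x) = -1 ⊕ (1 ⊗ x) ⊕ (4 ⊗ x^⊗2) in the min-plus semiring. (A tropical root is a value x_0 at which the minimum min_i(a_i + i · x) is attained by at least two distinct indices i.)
Roots: {-3, -2}

Each tropical root is a break point of the lower envelope of the lines y = a_i + i · x (there are 3 lines, with slopes 0, 1, ..., 2). Only the lines that attain the minimum somewhere contribute to roots; other lines are dominated. Here the surviving (envelope) indices are i = 2, i = 1, i = 0.
Intersections between consecutive envelope lines give the roots: for adjacent envelope indices i < j the intersection is x = (a_i − a_j) / (j − i). Reading off the sorted break points: {-3, -2}.
Verification: at each break x_0, at least two indices attain the minimum of min_i(a_i + i · x_0).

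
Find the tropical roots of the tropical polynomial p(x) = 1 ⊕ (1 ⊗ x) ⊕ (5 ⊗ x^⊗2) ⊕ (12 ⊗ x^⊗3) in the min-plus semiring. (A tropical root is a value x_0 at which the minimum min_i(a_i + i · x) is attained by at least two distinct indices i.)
Roots: {-7, -4, 0}

Each tropical root is a break point of the lower envelope of the lines y = a_i + i · x (there are 4 lines, with slopes 0, 1, ..., 3). Only the lines that attain the minimum somewhere contribute to roots; other lines are dominated. Here the surviving (envelope) indices are i = 3, i = 2, i = 1, i = 0.
Intersections between consecutive envelope lines give the roots: for adjacent envelope indices i < j the intersection is x = (a_i − a_j) / (j − i). Reading off the sorted break points: {-7, -4, 0}.
Verification: at each break x_0, at least two indices attain the minimum of min_i(a_i + i · x_0).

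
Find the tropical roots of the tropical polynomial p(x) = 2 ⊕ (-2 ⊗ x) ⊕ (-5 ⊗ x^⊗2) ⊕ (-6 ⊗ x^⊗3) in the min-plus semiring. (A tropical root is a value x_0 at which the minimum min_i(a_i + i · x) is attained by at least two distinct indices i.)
Roots: {1, 3, 4}

Each tropical root is a break point of the lower envelope of the lines y = a_i + i · x (there are 4 lines, with slopes 0, 1, ..., 3). Only the lines that attain the minimum somewhere contribute to roots; other lines are dominated. Here the surviving (envelope) indices are i = 3, i = 2, i = 1, i = 0.
Intersections between consecutive envelope lines give the roots: for adjacent envelope indices i < j the intersection is x = (a_i − a_j) / (j − i). Reading off the sorted break points: {1, 3, 4}.
Verification: at each break x_0, at least two indices attain the minimum of min_i(a_i + i · x_0).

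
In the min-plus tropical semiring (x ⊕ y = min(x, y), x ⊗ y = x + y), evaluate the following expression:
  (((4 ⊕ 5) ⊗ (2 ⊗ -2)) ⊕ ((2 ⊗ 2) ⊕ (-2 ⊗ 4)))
(((4 ⊕ 5) ⊗ (2 ⊗ -2)) ⊕ ((2 ⊗ 2) ⊕ (-2 ⊗ 4))) = 2

Expand innermost to outermost. Recall ⊕ takes the minimum of its arguments and ⊗ takes their sum. Working out the expression (((4 ⊕ 5) ⊗ (2 ⊗ -2)) ⊕ ((2 ⊗ 2) ⊕ (-2 ⊗ 4))) gives 2.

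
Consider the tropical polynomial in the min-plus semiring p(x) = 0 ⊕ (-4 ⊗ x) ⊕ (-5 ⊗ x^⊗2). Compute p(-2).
p(-2) = -9

A tropical monomial a ⊗ x^⊗i evaluates to a + i · x. Evaluating each term at x = -2:
  Term 0 contributes 0 + 0 · -2 = 0
  Term 1 contributes -4 + 1 · -2 = -6
  Term 2 contributes -5 + 2 · -2 = -9
p(-2) = ⊕ of these = min[0, -6, -9] = -9.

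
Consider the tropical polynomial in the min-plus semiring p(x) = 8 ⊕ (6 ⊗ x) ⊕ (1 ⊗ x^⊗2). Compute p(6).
p(6) = 8

A tropical monomial a ⊗ x^⊗i evaluates to a + i · x. Evaluating each term at x = 6:
  Term 0 contributes 8 + 0 · 6 = 8
  Term 1 contributes 6 + 1 · 6 = 12
  Term 2 contributes 1 + 2 · 6 = 13
p(6) = ⊕ of these = min[8, 12, 13] = 8.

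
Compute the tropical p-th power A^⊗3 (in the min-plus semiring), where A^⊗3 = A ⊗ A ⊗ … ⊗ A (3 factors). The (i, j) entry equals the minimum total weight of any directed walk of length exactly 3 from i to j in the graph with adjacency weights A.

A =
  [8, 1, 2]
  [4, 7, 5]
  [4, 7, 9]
A^⊗3 =
  [10, 6, 7]
  [9, 10, 10]
  [9, 12, 10]

Each entry (A^⊗3)_ij equals the minimum over all length-3 walks i = v_0 → v_1 → … → v_3 = j of Σ_t A[v_t][v_{t+1}]. For example, for (i, j) = (0, 2) we minimise over 9 possible intermediate vertex sequences; the minimum is 7, attained along the walk 0 → 1 → 0 → 2.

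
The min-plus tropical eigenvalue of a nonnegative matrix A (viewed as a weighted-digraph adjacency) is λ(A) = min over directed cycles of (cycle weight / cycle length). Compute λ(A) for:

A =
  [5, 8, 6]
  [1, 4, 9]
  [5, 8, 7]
λ(A) = 4

Enumerate directed cycles and compute their means (weight / length). Sample:
  cycle 0 → 0: weight = 5, length = 1, mean = 5/1 ≈ 5.000
  cycle 1 → 1: weight = 4, length = 1, mean = 4/1 ≈ 4.000
  cycle 2 → 2: weight = 7, length = 1, mean = 7/1 ≈ 7.000
  cycle 0 → 1 → 0: weight = 9, length = 2, mean = 9/2 ≈ 4.500
  cycle 0 → 2 → 0: weight = 11, length = 2, mean = 11/2 ≈ 5.500
  cycle 1 → 0 → 1: weight = 9, length = 2, mean = 9/2 ≈ 4.500
Minimum mean = 4.000, attained e.g. along the cycle 1 → 1 with weight 4 and length 1. So λ(A) = 4/1 = 4.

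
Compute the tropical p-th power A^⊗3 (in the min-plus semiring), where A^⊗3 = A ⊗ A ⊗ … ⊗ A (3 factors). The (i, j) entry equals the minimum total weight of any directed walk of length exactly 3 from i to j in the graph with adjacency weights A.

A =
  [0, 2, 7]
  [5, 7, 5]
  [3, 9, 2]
A^⊗3 =
  [0, 2, 7]
  [5, 7, 9]
  [3, 5, 6]

Each entry (A^⊗3)_ij equals the minimum over all length-3 walks i = v_0 → v_1 → … → v_3 = j of Σ_t A[v_t][v_{t+1}]. For example, for (i, j) = (0, 2) we minimise over 9 possible intermediate vertex sequences; the minimum is 7, attained along the walk 0 → 0 → 0 → 2.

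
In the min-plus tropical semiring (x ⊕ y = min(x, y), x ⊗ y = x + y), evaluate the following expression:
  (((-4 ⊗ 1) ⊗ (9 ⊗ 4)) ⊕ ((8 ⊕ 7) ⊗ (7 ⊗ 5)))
(((-4 ⊗ 1) ⊗ (9 ⊗ 4)) ⊕ ((8 ⊕ 7) ⊗ (7 ⊗ 5))) = 10

Expand innermost to outermost. Recall ⊕ takes the minimum of its arguments and ⊗ takes their sum. Working out the expression (((-4 ⊗ 1) ⊗ (9 ⊗ 4)) ⊕ ((8 ⊕ 7) ⊗ (7 ⊗ 5))) gives 10.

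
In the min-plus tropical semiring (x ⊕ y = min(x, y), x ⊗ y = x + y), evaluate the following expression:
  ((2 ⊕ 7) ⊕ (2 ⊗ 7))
((2 ⊕ 7) ⊕ (2 ⊗ 7)) = 2

Expand innermost to outermost. Recall ⊕ takes the minimum of its arguments and ⊗ takes their sum. Working out the expression ((2 ⊕ 7) ⊕ (2 ⊗ 7)) gives 2.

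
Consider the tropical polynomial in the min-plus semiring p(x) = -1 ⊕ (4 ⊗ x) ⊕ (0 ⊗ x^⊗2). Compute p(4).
p(4) = -1

A tropical monomial a ⊗ x^⊗i evaluates to a + i · x. Evaluating each term at x = 4:
  Term 0 contributes -1 + 0 · 4 = -1
  Term 1 contributes 4 + 1 · 4 = 8
  Term 2 contributes 0 + 2 · 4 = 8
p(4) = ⊕ of these = min[-1, 8, 8] = -1.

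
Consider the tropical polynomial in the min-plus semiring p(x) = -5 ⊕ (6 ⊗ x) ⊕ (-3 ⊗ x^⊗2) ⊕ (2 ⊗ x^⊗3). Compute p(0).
p(0) = -5

A tropical monomial a ⊗ x^⊗i evaluates to a + i · x. Evaluating each term at x = 0:
  Term 0 contributes -5 + 0 · 0 = -5
  Term 1 contributes 6 + 1 · 0 = 6
  Term 2 contributes -3 + 2 · 0 = -3
  Term 3 contributes 2 + 3 · 0 = 2
p(0) = ⊕ of these = min[-5, 6, -3, 2] = -5.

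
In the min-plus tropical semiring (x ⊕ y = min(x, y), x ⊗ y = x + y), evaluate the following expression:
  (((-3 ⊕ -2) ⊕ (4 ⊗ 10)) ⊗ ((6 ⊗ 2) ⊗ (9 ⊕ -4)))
(((-3 ⊕ -2) ⊕ (4 ⊗ 10)) ⊗ ((6 ⊗ 2) ⊗ (9 ⊕ -4))) = 1

Expand innermost to outermost. Recall ⊕ takes the minimum of its arguments and ⊗ takes their sum. Working out the expression (((-3 ⊕ -2) ⊕ (4 ⊗ 10)) ⊗ ((6 ⊗ 2) ⊗ (9 ⊕ -4))) gives 1.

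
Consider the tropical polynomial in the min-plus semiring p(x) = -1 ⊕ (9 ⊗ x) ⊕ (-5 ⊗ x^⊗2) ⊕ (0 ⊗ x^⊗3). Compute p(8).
p(8) = -1

A tropical monomial a ⊗ x^⊗i evaluates to a + i · x. Evaluating each term at x = 8:
  Term 0 contributes -1 + 0 · 8 = -1
  Term 1 contributes 9 + 1 · 8 = 17
  Term 2 contributes -5 + 2 · 8 = 11
  Term 3 contributes 0 + 3 · 8 = 24
p(8) = ⊕ of these = min[-1, 17, 11, 24] = -1.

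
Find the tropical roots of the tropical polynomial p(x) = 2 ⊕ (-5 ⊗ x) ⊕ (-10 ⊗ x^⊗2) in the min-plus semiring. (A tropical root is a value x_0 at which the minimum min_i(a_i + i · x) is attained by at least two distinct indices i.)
Roots: {5, 7}

Each tropical root is a break point of the lower envelope of the lines y = a_i + i · x (there are 3 lines, with slopes 0, 1, ..., 2). Only the lines that attain the minimum somewhere contribute to roots; other lines are dominated. Here the surviving (envelope) indices are i = 2, i = 1, i = 0.
Intersections between consecutive envelope lines give the roots: for adjacent envelope indices i < j the intersection is x = (a_i − a_j) / (j − i). Reading off the sorted break points: {5, 7}.
Verification: at each break x_0, at least two indices attain the minimum of min_i(a_i + i · x_0).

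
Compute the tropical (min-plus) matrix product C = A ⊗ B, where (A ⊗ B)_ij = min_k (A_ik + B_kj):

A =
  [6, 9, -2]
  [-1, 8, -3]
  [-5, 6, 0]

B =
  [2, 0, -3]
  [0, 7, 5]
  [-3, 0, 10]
A ⊗ B =
  [-5, -2, 3]
  [-6, -3, -4]
  [-3, -5, -8]

Apply the min-plus product entry-by-entry:
  C[0][0] = min over k of (A[0][0] + B[0][0] = 6 + 2 = 8, A[0][1] + B[1][0] = 9 + 0 = 9, A[0][2] + B[2][0] = -2 + -3 = -5) = -5 (attained at k = 2)
  C[0][1] = min over k of (A[0][0] + B[0][1] = 6 + 0 = 6, A[0][1] + B[1][1] = 9 + 7 = 16, A[0][2] + B[2][1] = -2 + 0 = -2) = -2 (attained at k = 2)
  C[0][2] = min over k of (A[0][0] + B[0][2] = 6 + -3 = 3, A[0][1] + B[1][2] = 9 + 5 = 14, A[0][2] + B[2][2] = -2 + 10 = 8) = 3 (attained at k = 0)
  C[1][0] = min over k of (A[1][0] + B[0][0] = -1 + 2 = 1, A[1][1] + B[1][0] = 8 + 0 = 8, A[1][2] + B[2][0] = -3 + -3 = -6) = -6 (attained at k = 2)
  C[1][1] = min over k of (A[1][0] + B[0][1] = -1 + 0 = -1, A[1][1] + B[1][1] = 8 + 7 = 15, A[1][2] + B[2][1] = -3 + 0 = -3) = -3 (attained at k = 2)
  C[1][2] = min over k of (A[1][0] + B[0][2] = -1 + -3 = -4, A[1][1] + B[1][2] = 8 + 5 = 13, A[1][2] + B[2][2] = -3 + 10 = 7) = -4 (attained at k = 0)
  C[2][0] = min over k of (A[2][0] + B[0][0] = -5 + 2 = -3, A[2][1] + B[1][0] = 6 + 0 = 6, A[2][2] + B[2][0] = 0 + -3 = -3) = -3 (attained at k = 0)
  C[2][1] = min over k of (A[2][0] + B[0][1] = -5 + 0 = -5, A[2][1] + B[1][1] = 6 + 7 = 13, A[2][2] + B[2][1] = 0 + 0 = 0) = -5 (attained at k = 0)
  C[2][2] = min over k of (A[2][0] + B[0][2] = -5 + -3 = -8, A[2][1] + B[1][2] = 6 + 5 = 11, A[2][2] + B[2][2] = 0 + 10 = 10) = -8 (attained at k = 0)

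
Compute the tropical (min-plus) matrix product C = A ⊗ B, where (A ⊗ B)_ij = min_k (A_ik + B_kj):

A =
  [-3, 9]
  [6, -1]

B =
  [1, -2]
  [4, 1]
A ⊗ B =
  [-2, -5]
  [3, 0]

Apply the min-plus product entry-by-entry:
  C[0][0] = min over k of (A[0][0] + B[0][0] = -3 + 1 = -2, A[0][1] + B[1][0] = 9 + 4 = 13) = -2 (attained at k = 0)
  C[0][1] = min over k of (A[0][0] + B[0][1] = -3 + -2 = -5, A[0][1] + B[1][1] = 9 + 1 = 10) = -5 (attained at k = 0)
  C[1][0] = min over k of (A[1][0] + B[0][0] = 6 + 1 = 7, A[1][1] + B[1][0] = -1 + 4 = 3) = 3 (attained at k = 1)
  C[1][1] = min over k of (A[1][0] + B[0][1] = 6 + -2 = 4, A[1][1] + B[1][1] = -1 + 1 = 0) = 0 (attained at k = 1)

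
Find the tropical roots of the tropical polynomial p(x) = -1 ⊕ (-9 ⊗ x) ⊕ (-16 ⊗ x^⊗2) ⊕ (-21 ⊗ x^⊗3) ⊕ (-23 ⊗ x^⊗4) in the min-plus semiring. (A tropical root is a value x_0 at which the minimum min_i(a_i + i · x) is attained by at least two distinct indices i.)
Roots: {2, 5, 7, 8}

Each tropical root is a break point of the lower envelope of the lines y = a_i + i · x (there are 5 lines, with slopes 0, 1, ..., 4). Only the lines that attain the minimum somewhere contribute to roots; other lines are dominated. Here the surviving (envelope) indices are i = 4, i = 3, i = 2, i = 1, i = 0.
Intersections between consecutive envelope lines give the roots: for adjacent envelope indices i < j the intersection is x = (a_i − a_j) / (j − i). Reading off the sorted break points: {2, 5, 7, 8}.
Verification: at each break x_0, at least two indices attain the minimum of min_i(a_i + i · x_0).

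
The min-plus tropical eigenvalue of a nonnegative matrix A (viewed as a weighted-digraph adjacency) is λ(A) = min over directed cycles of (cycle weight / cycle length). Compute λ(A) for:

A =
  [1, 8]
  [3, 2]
λ(A) = 1

Enumerate directed cycles and compute their means (weight / length). Sample:
  cycle 0 → 0: weight = 1, length = 1, mean = 1/1 ≈ 1.000
  cycle 1 → 1: weight = 2, length = 1, mean = 2/1 ≈ 2.000
  cycle 0 → 1 → 0: weight = 11, length = 2, mean = 11/2 ≈ 5.500
  cycle 1 → 0 → 1: weight = 11, length = 2, mean = 11/2 ≈ 5.500
Minimum mean = 1.000, attained e.g. along the cycle 0 → 0 with weight 1 and length 1. So λ(A) = 1/1 = 1.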